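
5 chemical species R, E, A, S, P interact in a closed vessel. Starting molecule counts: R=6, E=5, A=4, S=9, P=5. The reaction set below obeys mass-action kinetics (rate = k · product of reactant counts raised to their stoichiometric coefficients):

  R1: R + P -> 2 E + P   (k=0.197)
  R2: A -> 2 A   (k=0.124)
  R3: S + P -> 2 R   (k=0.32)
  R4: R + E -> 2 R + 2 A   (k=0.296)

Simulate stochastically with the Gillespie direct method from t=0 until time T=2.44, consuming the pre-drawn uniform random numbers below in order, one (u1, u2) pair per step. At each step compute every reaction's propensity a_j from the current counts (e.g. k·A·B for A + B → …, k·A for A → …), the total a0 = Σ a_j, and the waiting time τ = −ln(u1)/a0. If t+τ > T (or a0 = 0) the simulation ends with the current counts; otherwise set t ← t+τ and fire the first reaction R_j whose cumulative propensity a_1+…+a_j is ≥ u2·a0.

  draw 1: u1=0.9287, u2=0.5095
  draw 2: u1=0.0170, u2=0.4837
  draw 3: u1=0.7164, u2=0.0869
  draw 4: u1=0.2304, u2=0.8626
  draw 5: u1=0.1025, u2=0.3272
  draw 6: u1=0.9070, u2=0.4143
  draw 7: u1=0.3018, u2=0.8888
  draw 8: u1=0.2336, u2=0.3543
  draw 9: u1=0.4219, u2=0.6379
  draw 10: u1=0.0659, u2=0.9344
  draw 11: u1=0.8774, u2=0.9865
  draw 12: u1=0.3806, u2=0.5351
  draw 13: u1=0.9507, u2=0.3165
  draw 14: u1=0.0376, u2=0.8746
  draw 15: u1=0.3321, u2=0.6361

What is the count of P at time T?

t=0.000: R=6 E=5 A=4 S=9 P=5
Draw 1: a1=5.910, a2=0.496, a3=14.400, a4=8.880, a0=29.686; τ=−ln(0.9287)/29.686=0.002 → t=0.002; u2·a0=0.5095·29.686=15.125; a1+a2=6.406 < 15.125 ≤ a1+…+a3=20.806 → R3 fires; R=8 E=5 A=4 S=8 P=4
Draw 2: a1=6.304, a2=0.496, a3=10.240, a4=11.840, a0=28.880; τ=−ln(0.0170)/28.880=0.141 → t=0.144; u2·a0=0.4837·28.880=13.969; a1+a2=6.800 < 13.969 ≤ a1+…+a3=17.040 → R3 fires; R=10 E=5 A=4 S=7 P=3
Draw 3: a1=5.910, a2=0.496, a3=6.720, a4=14.800, a0=27.926; τ=−ln(0.7164)/27.926=0.012 → t=0.156; u2·a0=0.0869·27.926=2.427 ≤ a1=5.910 → R1 fires; R=9 E=7 A=4 S=7 P=3
Draw 4: a1=5.319, a2=0.496, a3=6.720, a4=18.648, a0=31.183; τ=−ln(0.2304)/31.183=0.047 → t=0.203; u2·a0=0.8626·31.183=26.898; a1+…+a3=12.535 < 26.898 ≤ a1+…+a4=31.183 → R4 fires; R=10 E=6 A=6 S=7 P=3
Draw 5: a1=5.910, a2=0.744, a3=6.720, a4=17.760, a0=31.134; τ=−ln(0.1025)/31.134=0.073 → t=0.276; u2·a0=0.3272·31.134=10.187; a1+a2=6.654 < 10.187 ≤ a1+…+a3=13.374 → R3 fires; R=12 E=6 A=6 S=6 P=2
Draw 6: a1=4.728, a2=0.744, a3=3.840, a4=21.312, a0=30.624; τ=−ln(0.9070)/30.624=0.003 → t=0.279; u2·a0=0.4143·30.624=12.688; a1+…+a3=9.312 < 12.688 ≤ a1+…+a4=30.624 → R4 fires; R=13 E=5 A=8 S=6 P=2
Draw 7: a1=5.122, a2=0.992, a3=3.840, a4=19.240, a0=29.194; τ=−ln(0.3018)/29.194=0.041 → t=0.320; u2·a0=0.8888·29.194=25.948; a1+…+a3=9.954 < 25.948 ≤ a1+…+a4=29.194 → R4 fires; R=14 E=4 A=10 S=6 P=2
Draw 8: a1=5.516, a2=1.240, a3=3.840, a4=16.576, a0=27.172; τ=−ln(0.2336)/27.172=0.054 → t=0.373; u2·a0=0.3543·27.172=9.627; a1+a2=6.756 < 9.627 ≤ a1+…+a3=10.596 → R3 fires; R=16 E=4 A=10 S=5 P=1
Draw 9: a1=3.152, a2=1.240, a3=1.600, a4=18.944, a0=24.936; τ=−ln(0.4219)/24.936=0.035 → t=0.408; u2·a0=0.6379·24.936=15.907; a1+…+a3=5.992 < 15.907 ≤ a1+…+a4=24.936 → R4 fires; R=17 E=3 A=12 S=5 P=1
Draw 10: a1=3.349, a2=1.488, a3=1.600, a4=15.096, a0=21.533; τ=−ln(0.0659)/21.533=0.126 → t=0.534; u2·a0=0.9344·21.533=20.120; a1+…+a3=6.437 < 20.120 ≤ a1+…+a4=21.533 → R4 fires; R=18 E=2 A=14 S=5 P=1
Draw 11: a1=3.546, a2=1.736, a3=1.600, a4=10.656, a0=17.538; τ=−ln(0.8774)/17.538=0.007 → t=0.542; u2·a0=0.9865·17.538=17.301; a1+…+a3=6.882 < 17.301 ≤ a1+…+a4=17.538 → R4 fires; R=19 E=1 A=16 S=5 P=1
Draw 12: a1=3.743, a2=1.984, a3=1.600, a4=5.624, a0=12.951; τ=−ln(0.3806)/12.951=0.075 → t=0.616; u2·a0=0.5351·12.951=6.930; a1+a2=5.727 < 6.930 ≤ a1+…+a3=7.327 → R3 fires; R=21 E=1 A=16 S=4 P=0
Draw 13: a1=0.000, a2=1.984, a3=0.000, a4=6.216, a0=8.200; τ=−ln(0.9507)/8.200=0.006 → t=0.623; u2·a0=0.3165·8.200=2.595; a1+…+a3=1.984 < 2.595 ≤ a1+…+a4=8.200 → R4 fires; R=22 E=0 A=18 S=4 P=0
Draw 14: a1=0.000, a2=2.232, a3=0.000, a4=0.000, a0=2.232; τ=−ln(0.0376)/2.232=1.470 → t=2.092; u2·a0=0.8746·2.232=1.952; a1=0.000 < 1.952 ≤ a1+a2=2.232 → R2 fires; R=22 E=0 A=19 S=4 P=0
Draw 15: a1=0.000, a2=2.356, a3=0.000, a4=0.000, a0=2.356; τ=−ln(0.3321)/2.356=0.468 → t=2.560 > T=2.44: stop.
Read off P at T=2.44: 0

P at T = 0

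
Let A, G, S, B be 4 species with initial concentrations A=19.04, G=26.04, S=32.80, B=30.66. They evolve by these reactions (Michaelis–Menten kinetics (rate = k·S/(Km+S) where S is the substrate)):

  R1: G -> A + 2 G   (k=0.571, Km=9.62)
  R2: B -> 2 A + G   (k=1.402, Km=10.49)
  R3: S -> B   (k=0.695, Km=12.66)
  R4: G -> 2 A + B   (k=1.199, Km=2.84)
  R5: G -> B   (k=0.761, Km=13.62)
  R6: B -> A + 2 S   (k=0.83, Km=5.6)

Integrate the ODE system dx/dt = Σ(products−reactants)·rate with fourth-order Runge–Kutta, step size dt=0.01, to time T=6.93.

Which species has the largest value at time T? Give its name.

RK4 with dt=0.01: 693 steps to T=6.93. Trajectory (selected grid times):
t=0.00: A=19.04 G=26.04 S=32.80 B=30.66
t=0.77: A=23.18 G=25.95 S=33.49 B=30.92
t=1.54: A=27.32 G=25.86 S=34.19 B=31.18
t=2.31: A=31.46 G=25.77 S=34.88 B=31.43
t=3.08: A=35.61 G=25.69 S=35.57 B=31.69
t=3.85: A=39.76 G=25.61 S=36.26 B=31.94
t=4.62: A=43.91 G=25.53 S=36.95 B=32.19
t=5.39: A=48.06 G=25.45 S=37.64 B=32.45
t=6.16: A=52.22 G=25.37 S=38.33 B=32.70
t=6.93: A=56.38 G=25.30 S=39.02 B=32.95
At T=6.93: A=56.38 G=25.30 S=39.02 B=32.95; the largest is A.

Dominant species at T: A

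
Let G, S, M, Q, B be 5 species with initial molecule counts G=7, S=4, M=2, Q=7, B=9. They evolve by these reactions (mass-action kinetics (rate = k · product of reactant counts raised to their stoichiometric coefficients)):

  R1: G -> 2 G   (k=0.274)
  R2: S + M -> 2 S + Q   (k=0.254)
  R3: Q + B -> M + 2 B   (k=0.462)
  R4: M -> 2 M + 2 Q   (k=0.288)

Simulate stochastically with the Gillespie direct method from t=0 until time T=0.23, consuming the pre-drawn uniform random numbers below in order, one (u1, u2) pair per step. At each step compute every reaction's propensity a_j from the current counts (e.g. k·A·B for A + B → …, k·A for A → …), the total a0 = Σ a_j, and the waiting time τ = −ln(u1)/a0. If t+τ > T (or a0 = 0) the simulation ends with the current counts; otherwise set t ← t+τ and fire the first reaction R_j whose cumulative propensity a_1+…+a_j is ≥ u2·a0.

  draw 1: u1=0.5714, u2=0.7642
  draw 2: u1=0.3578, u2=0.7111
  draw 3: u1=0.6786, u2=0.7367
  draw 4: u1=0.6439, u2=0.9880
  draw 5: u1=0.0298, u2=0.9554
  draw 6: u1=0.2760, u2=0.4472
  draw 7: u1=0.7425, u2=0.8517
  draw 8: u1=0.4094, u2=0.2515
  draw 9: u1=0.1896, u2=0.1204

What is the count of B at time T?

B at T = 15

t=0.000: G=7 S=4 M=2 Q=7 B=9
Draw 1: a1=1.918, a2=2.032, a3=29.106, a4=0.576, a0=33.632; τ=−ln(0.5714)/33.632=0.017 → t=0.017; u2·a0=0.7642·33.632=25.702; a1+a2=3.950 < 25.702 ≤ a1+…+a3=33.056 → R3 fires; G=7 S=4 M=3 Q=6 B=10
Draw 2: a1=1.918, a2=3.048, a3=27.720, a4=0.864, a0=33.550; τ=−ln(0.3578)/33.550=0.031 → t=0.047; u2·a0=0.7111·33.550=23.857; a1+a2=4.966 < 23.857 ≤ a1+…+a3=32.686 → R3 fires; G=7 S=4 M=4 Q=5 B=11
Draw 3: a1=1.918, a2=4.064, a3=25.410, a4=1.152, a0=32.544; τ=−ln(0.6786)/32.544=0.012 → t=0.059; u2·a0=0.7367·32.544=23.975; a1+a2=5.982 < 23.975 ≤ a1+…+a3=31.392 → R3 fires; G=7 S=4 M=5 Q=4 B=12
Draw 4: a1=1.918, a2=5.080, a3=22.176, a4=1.440, a0=30.614; τ=−ln(0.6439)/30.614=0.014 → t=0.074; u2·a0=0.9880·30.614=30.247; a1+…+a3=29.174 < 30.247 ≤ a1+…+a4=30.614 → R4 fires; G=7 S=4 M=6 Q=6 B=12
Draw 5: a1=1.918, a2=6.096, a3=33.264, a4=1.728, a0=43.006; τ=−ln(0.0298)/43.006=0.082 → t=0.155; u2·a0=0.9554·43.006=41.088; a1+a2=8.014 < 41.088 ≤ a1+…+a3=41.278 → R3 fires; G=7 S=4 M=7 Q=5 B=13
Draw 6: a1=1.918, a2=7.112, a3=30.030, a4=2.016, a0=41.076; τ=−ln(0.2760)/41.076=0.031 → t=0.187; u2·a0=0.4472·41.076=18.369; a1+a2=9.030 < 18.369 ≤ a1+…+a3=39.060 → R3 fires; G=7 S=4 M=8 Q=4 B=14
Draw 7: a1=1.918, a2=8.128, a3=25.872, a4=2.304, a0=38.222; τ=−ln(0.7425)/38.222=0.008 → t=0.194; u2·a0=0.8517·38.222=32.554; a1+a2=10.046 < 32.554 ≤ a1+…+a3=35.918 → R3 fires; G=7 S=4 M=9 Q=3 B=15
Draw 8: a1=1.918, a2=9.144, a3=20.790, a4=2.592, a0=34.444; τ=−ln(0.4094)/34.444=0.026 → t=0.220; u2·a0=0.2515·34.444=8.663; a1=1.918 < 8.663 ≤ a1+a2=11.062 → R2 fires; G=7 S=5 M=8 Q=4 B=15
Draw 9: a1=1.918, a2=10.160, a3=27.720, a4=2.304, a0=42.102; τ=−ln(0.1896)/42.102=0.039 → t=0.260 > T=0.23: stop.
Read off B at T=0.23: 15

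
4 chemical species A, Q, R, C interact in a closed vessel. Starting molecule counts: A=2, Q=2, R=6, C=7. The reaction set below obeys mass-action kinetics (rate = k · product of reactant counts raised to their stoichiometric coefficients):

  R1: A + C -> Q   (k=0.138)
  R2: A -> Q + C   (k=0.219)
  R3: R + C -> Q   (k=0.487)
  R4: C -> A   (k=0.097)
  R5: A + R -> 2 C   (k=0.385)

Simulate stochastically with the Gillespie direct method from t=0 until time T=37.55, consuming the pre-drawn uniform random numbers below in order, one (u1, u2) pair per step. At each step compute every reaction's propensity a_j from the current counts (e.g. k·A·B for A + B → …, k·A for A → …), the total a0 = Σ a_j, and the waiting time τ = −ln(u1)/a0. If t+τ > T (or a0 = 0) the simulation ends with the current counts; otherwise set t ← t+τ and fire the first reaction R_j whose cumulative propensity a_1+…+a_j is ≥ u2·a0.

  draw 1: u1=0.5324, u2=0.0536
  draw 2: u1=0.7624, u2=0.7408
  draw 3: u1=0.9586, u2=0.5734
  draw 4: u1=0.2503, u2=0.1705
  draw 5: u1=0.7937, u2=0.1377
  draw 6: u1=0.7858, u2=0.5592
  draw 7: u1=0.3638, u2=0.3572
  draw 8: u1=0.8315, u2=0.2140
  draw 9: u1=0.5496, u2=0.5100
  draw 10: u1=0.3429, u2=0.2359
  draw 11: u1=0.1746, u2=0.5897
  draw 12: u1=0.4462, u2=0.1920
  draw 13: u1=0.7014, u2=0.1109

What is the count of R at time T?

R at T = 0

t=0.000: A=2 Q=2 R=6 C=7
Draw 1: a1=1.932, a2=0.438, a3=20.454, a4=0.679, a5=4.620, a0=28.123; τ=−ln(0.5324)/28.123=0.022 → t=0.022; u2·a0=0.0536·28.123=1.507 ≤ a1=1.932 → R1 fires; A=1 Q=3 R=6 C=6
Draw 2: a1=0.828, a2=0.219, a3=17.532, a4=0.582, a5=2.310, a0=21.471; τ=−ln(0.7624)/21.471=0.013 → t=0.035; u2·a0=0.7408·21.471=15.906; a1+a2=1.047 < 15.906 ≤ a1+…+a3=18.579 → R3 fires; A=1 Q=4 R=5 C=5
Draw 3: a1=0.690, a2=0.219, a3=12.175, a4=0.485, a5=1.925, a0=15.494; τ=−ln(0.9586)/15.494=0.003 → t=0.038; u2·a0=0.5734·15.494=8.884; a1+a2=0.909 < 8.884 ≤ a1+…+a3=13.084 → R3 fires; A=1 Q=5 R=4 C=4
Draw 4: a1=0.552, a2=0.219, a3=7.792, a4=0.388, a5=1.540, a0=10.491; τ=−ln(0.2503)/10.491=0.132 → t=0.170; u2·a0=0.1705·10.491=1.789; a1+a2=0.771 < 1.789 ≤ a1+…+a3=8.563 → R3 fires; A=1 Q=6 R=3 C=3
Draw 5: a1=0.414, a2=0.219, a3=4.383, a4=0.291, a5=1.155, a0=6.462; τ=−ln(0.7937)/6.462=0.036 → t=0.206; u2·a0=0.1377·6.462=0.890; a1+a2=0.633 < 0.890 ≤ a1+…+a3=5.016 → R3 fires; A=1 Q=7 R=2 C=2
Draw 6: a1=0.276, a2=0.219, a3=1.948, a4=0.194, a5=0.770, a0=3.407; τ=−ln(0.7858)/3.407=0.071 → t=0.276; u2·a0=0.5592·3.407=1.905; a1+a2=0.495 < 1.905 ≤ a1+…+a3=2.443 → R3 fires; A=1 Q=8 R=1 C=1
Draw 7: a1=0.138, a2=0.219, a3=0.487, a4=0.097, a5=0.385, a0=1.326; τ=−ln(0.3638)/1.326=0.763 → t=1.039; u2·a0=0.3572·1.326=0.474; a1+a2=0.357 < 0.474 ≤ a1+…+a3=0.844 → R3 fires; A=1 Q=9 R=0 C=0
Draw 8: a1=0.000, a2=0.219, a3=0.000, a4=0.000, a5=0.000, a0=0.219; τ=−ln(0.8315)/0.219=0.843 → t=1.881; u2·a0=0.2140·0.219=0.047; a1=0.000 < 0.047 ≤ a1+a2=0.219 → R2 fires; A=0 Q=10 R=0 C=1
Draw 9: a1=0.000, a2=0.000, a3=0.000, a4=0.097, a5=0.000, a0=0.097; τ=−ln(0.5496)/0.097=6.171 → t=8.052; u2·a0=0.5100·0.097=0.049; a1+…+a3=0.000 < 0.049 ≤ a1+…+a4=0.097 → R4 fires; A=1 Q=10 R=0 C=0
Draw 10: a1=0.000, a2=0.219, a3=0.000, a4=0.000, a5=0.000, a0=0.219; τ=−ln(0.3429)/0.219=4.887 → t=12.940; u2·a0=0.2359·0.219=0.052; a1=0.000 < 0.052 ≤ a1+a2=0.219 → R2 fires; A=0 Q=11 R=0 C=1
Draw 11: a1=0.000, a2=0.000, a3=0.000, a4=0.097, a5=0.000, a0=0.097; τ=−ln(0.1746)/0.097=17.992 → t=30.932; u2·a0=0.5897·0.097=0.057; a1+…+a3=0.000 < 0.057 ≤ a1+…+a4=0.097 → R4 fires; A=1 Q=11 R=0 C=0
Draw 12: a1=0.000, a2=0.219, a3=0.000, a4=0.000, a5=0.000, a0=0.219; τ=−ln(0.4462)/0.219=3.685 → t=34.617; u2·a0=0.1920·0.219=0.042; a1=0.000 < 0.042 ≤ a1+a2=0.219 → R2 fires; A=0 Q=12 R=0 C=1
Draw 13: a1=0.000, a2=0.000, a3=0.000, a4=0.097, a5=0.000, a0=0.097; τ=−ln(0.7014)/0.097=3.656 → t=38.273 > T=37.55: stop.
Read off R at T=37.55: 0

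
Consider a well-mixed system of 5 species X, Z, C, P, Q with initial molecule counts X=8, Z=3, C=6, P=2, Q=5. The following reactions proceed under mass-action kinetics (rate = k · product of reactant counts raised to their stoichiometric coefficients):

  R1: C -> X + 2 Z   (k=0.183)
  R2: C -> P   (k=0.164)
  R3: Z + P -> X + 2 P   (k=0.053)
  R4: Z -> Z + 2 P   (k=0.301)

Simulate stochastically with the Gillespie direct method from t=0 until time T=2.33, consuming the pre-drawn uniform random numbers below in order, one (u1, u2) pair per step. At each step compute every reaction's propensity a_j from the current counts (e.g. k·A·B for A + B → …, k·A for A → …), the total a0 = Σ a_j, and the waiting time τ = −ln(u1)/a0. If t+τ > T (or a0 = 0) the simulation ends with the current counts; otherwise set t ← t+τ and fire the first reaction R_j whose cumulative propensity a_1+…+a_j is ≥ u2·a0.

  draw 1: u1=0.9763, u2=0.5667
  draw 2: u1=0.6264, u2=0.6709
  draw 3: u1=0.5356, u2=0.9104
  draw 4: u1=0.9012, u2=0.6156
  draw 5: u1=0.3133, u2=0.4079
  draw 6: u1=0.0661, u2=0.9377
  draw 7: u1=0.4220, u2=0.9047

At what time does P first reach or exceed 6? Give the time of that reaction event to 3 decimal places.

t=0.000: X=8 Z=3 C=6 P=2 Q=5
Draw 1: a1=1.098, a2=0.984, a3=0.318, a4=0.903, a0=3.303; τ=−ln(0.9763)/3.303=0.007 → t=0.007; u2·a0=0.5667·3.303=1.872; a1=1.098 < 1.872 ≤ a1+a2=2.082 → R2 fires; X=8 Z=3 C=5 P=3 Q=5
Draw 2: a1=0.915, a2=0.820, a3=0.477, a4=0.903, a0=3.115; τ=−ln(0.6264)/3.115=0.150 → t=0.157; u2·a0=0.6709·3.115=2.090; a1+a2=1.735 < 2.090 ≤ a1+…+a3=2.212 → R3 fires; X=9 Z=2 C=5 P=4 Q=5
Draw 3: a1=0.915, a2=0.820, a3=0.424, a4=0.602, a0=2.761; τ=−ln(0.5356)/2.761=0.226 → t=0.384; u2·a0=0.9104·2.761=2.514; a1+…+a3=2.159 < 2.514 ≤ a1+…+a4=2.761 → R4 fires; X=9 Z=2 C=5 P=6 Q=5
Draw 4: a1=0.915, a2=0.820, a3=0.636, a4=0.602, a0=2.973; τ=−ln(0.9012)/2.973=0.035 → t=0.419; u2·a0=0.6156·2.973=1.830; a1+a2=1.735 < 1.830 ≤ a1+…+a3=2.371 → R3 fires; X=10 Z=1 C=5 P=7 Q=5
Draw 5: a1=0.915, a2=0.820, a3=0.371, a4=0.301, a0=2.407; τ=−ln(0.3133)/2.407=0.482 → t=0.901; u2·a0=0.4079·2.407=0.982; a1=0.915 < 0.982 ≤ a1+a2=1.735 → R2 fires; X=10 Z=1 C=4 P=8 Q=5
Draw 6: a1=0.732, a2=0.656, a3=0.424, a4=0.301, a0=2.113; τ=−ln(0.0661)/2.113=1.286 → t=2.186; u2·a0=0.9377·2.113=1.981; a1+…+a3=1.812 < 1.981 ≤ a1+…+a4=2.113 → R4 fires; X=10 Z=1 C=4 P=10 Q=5
Draw 7: a1=0.732, a2=0.656, a3=0.530, a4=0.301, a0=2.219; τ=−ln(0.4220)/2.219=0.389 → t=2.575 > T=2.33: stop.
P first becomes ≥ 6 when it reaches 6 at the event at t=0.384.

Threshold first reached at t = 0.384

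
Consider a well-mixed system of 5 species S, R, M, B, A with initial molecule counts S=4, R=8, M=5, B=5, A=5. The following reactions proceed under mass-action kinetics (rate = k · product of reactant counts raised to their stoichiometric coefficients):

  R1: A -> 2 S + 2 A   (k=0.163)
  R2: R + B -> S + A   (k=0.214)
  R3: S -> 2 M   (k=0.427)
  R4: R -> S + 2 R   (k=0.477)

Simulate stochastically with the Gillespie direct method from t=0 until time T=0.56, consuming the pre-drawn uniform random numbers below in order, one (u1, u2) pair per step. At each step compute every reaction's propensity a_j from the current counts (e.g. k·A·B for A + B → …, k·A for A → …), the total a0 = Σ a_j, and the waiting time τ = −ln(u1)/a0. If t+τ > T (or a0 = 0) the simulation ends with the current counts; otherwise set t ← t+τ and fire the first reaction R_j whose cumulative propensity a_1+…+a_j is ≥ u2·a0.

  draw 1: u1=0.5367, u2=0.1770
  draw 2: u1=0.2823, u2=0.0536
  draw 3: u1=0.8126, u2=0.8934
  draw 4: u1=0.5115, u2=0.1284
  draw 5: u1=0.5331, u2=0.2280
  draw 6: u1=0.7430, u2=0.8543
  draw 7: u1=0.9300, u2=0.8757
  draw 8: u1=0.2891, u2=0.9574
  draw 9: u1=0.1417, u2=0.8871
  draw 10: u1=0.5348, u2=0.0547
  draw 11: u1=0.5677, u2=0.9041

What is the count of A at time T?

t=0.000: S=4 R=8 M=5 B=5 A=5
Draw 1: a1=0.815, a2=8.560, a3=1.708, a4=3.816, a0=14.899; τ=−ln(0.5367)/14.899=0.042 → t=0.042; u2·a0=0.1770·14.899=2.637; a1=0.815 < 2.637 ≤ a1+a2=9.375 → R2 fires; S=5 R=7 M=5 B=4 A=6
Draw 2: a1=0.978, a2=5.992, a3=2.135, a4=3.339, a0=12.444; τ=−ln(0.2823)/12.444=0.102 → t=0.143; u2·a0=0.0536·12.444=0.667 ≤ a1=0.978 → R1 fires; S=7 R=7 M=5 B=4 A=7
Draw 3: a1=1.141, a2=5.992, a3=2.989, a4=3.339, a0=13.461; τ=−ln(0.8126)/13.461=0.015 → t=0.159; u2·a0=0.8934·13.461=12.026; a1+…+a3=10.122 < 12.026 ≤ a1+…+a4=13.461 → R4 fires; S=8 R=8 M=5 B=4 A=7
Draw 4: a1=1.141, a2=6.848, a3=3.416, a4=3.816, a0=15.221; τ=−ln(0.5115)/15.221=0.044 → t=0.203; u2·a0=0.1284·15.221=1.954; a1=1.141 < 1.954 ≤ a1+a2=7.989 → R2 fires; S=9 R=7 M=5 B=3 A=8
Draw 5: a1=1.304, a2=4.494, a3=3.843, a4=3.339, a0=12.980; τ=−ln(0.5331)/12.980=0.048 → t=0.251; u2·a0=0.2280·12.980=2.959; a1=1.304 < 2.959 ≤ a1+a2=5.798 → R2 fires; S=10 R=6 M=5 B=2 A=9
Draw 6: a1=1.467, a2=2.568, a3=4.270, a4=2.862, a0=11.167; τ=−ln(0.7430)/11.167=0.027 → t=0.278; u2·a0=0.8543·11.167=9.540; a1+…+a3=8.305 < 9.540 ≤ a1+…+a4=11.167 → R4 fires; S=11 R=7 M=5 B=2 A=9
Draw 7: a1=1.467, a2=2.996, a3=4.697, a4=3.339, a0=12.499; τ=−ln(0.9300)/12.499=0.006 → t=0.284; u2·a0=0.8757·12.499=10.945; a1+…+a3=9.160 < 10.945 ≤ a1+…+a4=12.499 → R4 fires; S=12 R=8 M=5 B=2 A=9
Draw 8: a1=1.467, a2=3.424, a3=5.124, a4=3.816, a0=13.831; τ=−ln(0.2891)/13.831=0.090 → t=0.373; u2·a0=0.9574·13.831=13.242; a1+…+a3=10.015 < 13.242 ≤ a1+…+a4=13.831 → R4 fires; S=13 R=9 M=5 B=2 A=9
Draw 9: a1=1.467, a2=3.852, a3=5.551, a4=4.293, a0=15.163; τ=−ln(0.1417)/15.163=0.129 → t=0.502; u2·a0=0.8871·15.163=13.451; a1+…+a3=10.870 < 13.451 ≤ a1+…+a4=15.163 → R4 fires; S=14 R=10 M=5 B=2 A=9
Draw 10: a1=1.467, a2=4.280, a3=5.978, a4=4.770, a0=16.495; τ=−ln(0.5348)/16.495=0.038 → t=0.540; u2·a0=0.0547·16.495=0.902 ≤ a1=1.467 → R1 fires; S=16 R=10 M=5 B=2 A=10
Draw 11: a1=1.630, a2=4.280, a3=6.832, a4=4.770, a0=17.512; τ=−ln(0.5677)/17.512=0.032 → t=0.573 > T=0.56: stop.
Read off A at T=0.56: 10

A at T = 10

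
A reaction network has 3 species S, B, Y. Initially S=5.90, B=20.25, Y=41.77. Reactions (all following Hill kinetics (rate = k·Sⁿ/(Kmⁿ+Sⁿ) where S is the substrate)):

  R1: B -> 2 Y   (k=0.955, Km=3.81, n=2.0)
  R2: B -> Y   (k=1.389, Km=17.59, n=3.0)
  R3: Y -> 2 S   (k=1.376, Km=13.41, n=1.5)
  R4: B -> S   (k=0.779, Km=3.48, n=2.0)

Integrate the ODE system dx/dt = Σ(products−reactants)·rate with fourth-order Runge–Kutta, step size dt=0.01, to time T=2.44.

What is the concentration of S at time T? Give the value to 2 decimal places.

S at T = 13.46

RK4 with dt=0.01: 244 steps to T=2.44. Trajectory (selected grid times):
t=0.00: S=5.90 B=20.25 Y=41.77
t=0.27: S=6.73 B=19.58 Y=42.17
t=0.54: S=7.57 B=18.91 Y=42.57
t=0.81: S=8.40 B=18.26 Y=42.95
t=1.08: S=9.24 B=17.61 Y=43.32
t=1.36: S=10.11 B=16.96 Y=43.69
t=1.63: S=10.94 B=16.34 Y=44.03
t=1.90: S=11.78 B=15.74 Y=44.37
t=2.17: S=12.62 B=15.14 Y=44.68
t=2.44: S=13.46 B=14.56 Y=44.99
Read off S at T=2.44: 13.46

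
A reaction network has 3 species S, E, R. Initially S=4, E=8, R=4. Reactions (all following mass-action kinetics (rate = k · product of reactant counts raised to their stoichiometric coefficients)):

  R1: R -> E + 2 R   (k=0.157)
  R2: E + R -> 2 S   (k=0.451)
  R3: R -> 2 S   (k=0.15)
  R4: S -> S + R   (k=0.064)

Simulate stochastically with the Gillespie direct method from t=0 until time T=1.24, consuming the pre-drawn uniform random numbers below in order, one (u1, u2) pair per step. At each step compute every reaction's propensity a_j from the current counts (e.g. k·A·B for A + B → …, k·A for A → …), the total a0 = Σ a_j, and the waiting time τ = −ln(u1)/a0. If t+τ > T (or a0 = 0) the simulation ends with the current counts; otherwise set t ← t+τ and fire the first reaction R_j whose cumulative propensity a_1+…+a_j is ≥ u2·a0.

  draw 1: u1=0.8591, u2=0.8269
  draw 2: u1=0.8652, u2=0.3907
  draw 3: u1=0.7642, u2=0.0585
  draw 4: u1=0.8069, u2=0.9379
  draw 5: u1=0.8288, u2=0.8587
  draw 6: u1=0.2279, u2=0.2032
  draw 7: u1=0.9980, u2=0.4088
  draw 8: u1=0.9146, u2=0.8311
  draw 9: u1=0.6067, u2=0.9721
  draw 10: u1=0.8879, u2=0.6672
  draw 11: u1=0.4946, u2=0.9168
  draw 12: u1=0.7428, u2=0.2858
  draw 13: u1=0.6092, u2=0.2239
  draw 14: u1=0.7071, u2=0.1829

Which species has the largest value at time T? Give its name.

t=0.000: S=4 E=8 R=4
Draw 1: a1=0.628, a2=14.432, a3=0.600, a4=0.256, a0=15.916; τ=−ln(0.8591)/15.916=0.010 → t=0.010; u2·a0=0.8269·15.916=13.161; a1=0.628 < 13.161 ≤ a1+a2=15.060 → R2 fires; S=6 E=7 R=3
Draw 2: a1=0.471, a2=9.471, a3=0.450, a4=0.384, a0=10.776; τ=−ln(0.8652)/10.776=0.013 → t=0.023; u2·a0=0.3907·10.776=4.210; a1=0.471 < 4.210 ≤ a1+a2=9.942 → R2 fires; S=8 E=6 R=2
Draw 3: a1=0.314, a2=5.412, a3=0.300, a4=0.512, a0=6.538; τ=−ln(0.7642)/6.538=0.041 → t=0.064; u2·a0=0.0585·6.538=0.382; a1=0.314 < 0.382 ≤ a1+a2=5.726 → R2 fires; S=10 E=5 R=1
Draw 4: a1=0.157, a2=2.255, a3=0.150, a4=0.640, a0=3.202; τ=−ln(0.8069)/3.202=0.067 → t=0.131; u2·a0=0.9379·3.202=3.003; a1+…+a3=2.562 < 3.003 ≤ a1+…+a4=3.202 → R4 fires; S=10 E=5 R=2
Draw 5: a1=0.314, a2=4.510, a3=0.300, a4=0.640, a0=5.764; τ=−ln(0.8288)/5.764=0.033 → t=0.164; u2·a0=0.8587·5.764=4.950; a1+a2=4.824 < 4.950 ≤ a1+…+a3=5.124 → R3 fires; S=12 E=5 R=1
Draw 6: a1=0.157, a2=2.255, a3=0.150, a4=0.768, a0=3.330; τ=−ln(0.2279)/3.330=0.444 → t=0.608; u2·a0=0.2032·3.330=0.677; a1=0.157 < 0.677 ≤ a1+a2=2.412 → R2 fires; S=14 E=4 R=0
Draw 7: a1=0.000, a2=0.000, a3=0.000, a4=0.896, a0=0.896; τ=−ln(0.9980)/0.896=0.002 → t=0.610; u2·a0=0.4088·0.896=0.366; a1+…+a3=0.000 < 0.366 ≤ a1+…+a4=0.896 → R4 fires; S=14 E=4 R=1
Draw 8: a1=0.157, a2=1.804, a3=0.150, a4=0.896, a0=3.007; τ=−ln(0.9146)/3.007=0.030 → t=0.640; u2·a0=0.8311·3.007=2.499; a1+…+a3=2.111 < 2.499 ≤ a1+…+a4=3.007 → R4 fires; S=14 E=4 R=2
Draw 9: a1=0.314, a2=3.608, a3=0.300, a4=0.896, a0=5.118; τ=−ln(0.6067)/5.118=0.098 → t=0.737; u2·a0=0.9721·5.118=4.975; a1+…+a3=4.222 < 4.975 ≤ a1+…+a4=5.118 → R4 fires; S=14 E=4 R=3
Draw 10: a1=0.471, a2=5.412, a3=0.450, a4=0.896, a0=7.229; τ=−ln(0.8879)/7.229=0.016 → t=0.754; u2·a0=0.6672·7.229=4.823; a1=0.471 < 4.823 ≤ a1+a2=5.883 → R2 fires; S=16 E=3 R=2
Draw 11: a1=0.314, a2=2.706, a3=0.300, a4=1.024, a0=4.344; τ=−ln(0.4946)/4.344=0.162 → t=0.916; u2·a0=0.9168·4.344=3.983; a1+…+a3=3.320 < 3.983 ≤ a1+…+a4=4.344 → R4 fires; S=16 E=3 R=3
Draw 12: a1=0.471, a2=4.059, a3=0.450, a4=1.024, a0=6.004; τ=−ln(0.7428)/6.004=0.050 → t=0.965; u2·a0=0.2858·6.004=1.716; a1=0.471 < 1.716 ≤ a1+a2=4.530 → R2 fires; S=18 E=2 R=2
Draw 13: a1=0.314, a2=1.804, a3=0.300, a4=1.152, a0=3.570; τ=−ln(0.6092)/3.570=0.139 → t=1.104; u2·a0=0.2239·3.570=0.799; a1=0.314 < 0.799 ≤ a1+a2=2.118 → R2 fires; S=20 E=1 R=1
Draw 14: a1=0.157, a2=0.451, a3=0.150, a4=1.280, a0=2.038; τ=−ln(0.7071)/2.038=0.170 → t=1.274 > T=1.24: stop.
At T=1.24: S=20 E=1 R=1; the largest is S.

Dominant species at T: S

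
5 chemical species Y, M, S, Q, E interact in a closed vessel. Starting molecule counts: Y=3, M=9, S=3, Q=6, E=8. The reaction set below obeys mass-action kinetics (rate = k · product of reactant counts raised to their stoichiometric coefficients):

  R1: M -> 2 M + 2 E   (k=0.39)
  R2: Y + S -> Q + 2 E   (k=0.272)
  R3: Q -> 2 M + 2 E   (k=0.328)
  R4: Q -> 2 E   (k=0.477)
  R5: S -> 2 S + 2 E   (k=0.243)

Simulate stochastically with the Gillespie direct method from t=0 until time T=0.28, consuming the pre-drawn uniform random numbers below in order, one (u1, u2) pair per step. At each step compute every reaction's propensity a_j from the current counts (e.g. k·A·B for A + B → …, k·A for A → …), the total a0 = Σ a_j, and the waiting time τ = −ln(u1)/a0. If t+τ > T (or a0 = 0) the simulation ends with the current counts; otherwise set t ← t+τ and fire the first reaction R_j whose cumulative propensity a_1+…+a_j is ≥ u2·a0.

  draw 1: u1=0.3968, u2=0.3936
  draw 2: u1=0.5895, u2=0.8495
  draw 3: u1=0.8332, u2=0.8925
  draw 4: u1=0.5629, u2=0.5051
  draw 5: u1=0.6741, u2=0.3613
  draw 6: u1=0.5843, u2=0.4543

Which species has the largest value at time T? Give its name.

t=0.000: Y=3 M=9 S=3 Q=6 E=8
Draw 1: a1=3.510, a2=2.448, a3=1.968, a4=2.862, a5=0.729, a0=11.517; τ=−ln(0.3968)/11.517=0.080 → t=0.080; u2·a0=0.3936·11.517=4.533; a1=3.510 < 4.533 ≤ a1+a2=5.958 → R2 fires; Y=2 M=9 S=2 Q=7 E=10
Draw 2: a1=3.510, a2=1.088, a3=2.296, a4=3.339, a5=0.486, a0=10.719; τ=−ln(0.5895)/10.719=0.049 → t=0.130; u2·a0=0.8495·10.719=9.106; a1+…+a3=6.894 < 9.106 ≤ a1+…+a4=10.233 → R4 fires; Y=2 M=9 S=2 Q=6 E=12
Draw 3: a1=3.510, a2=1.088, a3=1.968, a4=2.862, a5=0.486, a0=9.914; τ=−ln(0.8332)/9.914=0.018 → t=0.148; u2·a0=0.8925·9.914=8.848; a1+…+a3=6.566 < 8.848 ≤ a1+…+a4=9.428 → R4 fires; Y=2 M=9 S=2 Q=5 E=14
Draw 4: a1=3.510, a2=1.088, a3=1.640, a4=2.385, a5=0.486, a0=9.109; τ=−ln(0.5629)/9.109=0.063 → t=0.211; u2·a0=0.5051·9.109=4.601; a1+a2=4.598 < 4.601 ≤ a1+…+a3=6.238 → R3 fires; Y=2 M=11 S=2 Q=4 E=16
Draw 5: a1=4.290, a2=1.088, a3=1.312, a4=1.908, a5=0.486, a0=9.084; τ=−ln(0.6741)/9.084=0.043 → t=0.254; u2·a0=0.3613·9.084=3.282 ≤ a1=4.290 → R1 fires; Y=2 M=12 S=2 Q=4 E=18
Draw 6: a1=4.680, a2=1.088, a3=1.312, a4=1.908, a5=0.486, a0=9.474; τ=−ln(0.5843)/9.474=0.057 → t=0.311 > T=0.28: stop.
At T=0.28: Y=2 M=12 S=2 Q=4 E=18; the largest is E.

Dominant species at T: E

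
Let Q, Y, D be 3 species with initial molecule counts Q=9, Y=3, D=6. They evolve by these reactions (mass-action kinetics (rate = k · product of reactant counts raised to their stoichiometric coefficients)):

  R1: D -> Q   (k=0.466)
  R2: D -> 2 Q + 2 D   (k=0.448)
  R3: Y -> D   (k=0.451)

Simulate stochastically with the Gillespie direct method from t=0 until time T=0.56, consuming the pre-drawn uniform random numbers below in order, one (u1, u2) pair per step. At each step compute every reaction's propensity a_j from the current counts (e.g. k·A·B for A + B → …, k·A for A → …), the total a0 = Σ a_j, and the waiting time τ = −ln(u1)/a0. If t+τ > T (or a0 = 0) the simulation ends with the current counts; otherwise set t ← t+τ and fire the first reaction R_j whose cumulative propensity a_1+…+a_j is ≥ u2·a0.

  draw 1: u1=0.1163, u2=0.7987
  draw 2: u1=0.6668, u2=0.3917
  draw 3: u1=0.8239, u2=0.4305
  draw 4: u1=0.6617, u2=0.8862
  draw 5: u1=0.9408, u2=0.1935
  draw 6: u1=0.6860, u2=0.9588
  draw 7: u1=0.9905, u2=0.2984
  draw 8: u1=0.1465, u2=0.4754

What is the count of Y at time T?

Y at T = 1

t=0.000: Q=9 Y=3 D=6
Draw 1: a1=2.796, a2=2.688, a3=1.353, a0=6.837; τ=−ln(0.1163)/6.837=0.315 → t=0.315; u2·a0=0.7987·6.837=5.461; a1=2.796 < 5.461 ≤ a1+a2=5.484 → R2 fires; Q=11 Y=3 D=7
Draw 2: a1=3.262, a2=3.136, a3=1.353, a0=7.751; τ=−ln(0.6668)/7.751=0.052 → t=0.367; u2·a0=0.3917·7.751=3.036 ≤ a1=3.262 → R1 fires; Q=12 Y=3 D=6
Draw 3: a1=2.796, a2=2.688, a3=1.353, a0=6.837; τ=−ln(0.8239)/6.837=0.028 → t=0.395; u2·a0=0.4305·6.837=2.943; a1=2.796 < 2.943 ≤ a1+a2=5.484 → R2 fires; Q=14 Y=3 D=7
Draw 4: a1=3.262, a2=3.136, a3=1.353, a0=7.751; τ=−ln(0.6617)/7.751=0.053 → t=0.449; u2·a0=0.8862·7.751=6.869; a1+a2=6.398 < 6.869 ≤ a1+…+a3=7.751 → R3 fires; Q=14 Y=2 D=8
Draw 5: a1=3.728, a2=3.584, a3=0.902, a0=8.214; τ=−ln(0.9408)/8.214=0.007 → t=0.456; u2·a0=0.1935·8.214=1.589 ≤ a1=3.728 → R1 fires; Q=15 Y=2 D=7
Draw 6: a1=3.262, a2=3.136, a3=0.902, a0=7.300; τ=−ln(0.6860)/7.300=0.052 → t=0.508; u2·a0=0.9588·7.300=6.999; a1+a2=6.398 < 6.999 ≤ a1+…+a3=7.300 → R3 fires; Q=15 Y=1 D=8
Draw 7: a1=3.728, a2=3.584, a3=0.451, a0=7.763; τ=−ln(0.9905)/7.763=0.001 → t=0.509; u2·a0=0.2984·7.763=2.316 ≤ a1=3.728 → R1 fires; Q=16 Y=1 D=7
Draw 8: a1=3.262, a2=3.136, a3=0.451, a0=6.849; τ=−ln(0.1465)/6.849=0.280 → t=0.789 > T=0.56: stop.
Read off Y at T=0.56: 1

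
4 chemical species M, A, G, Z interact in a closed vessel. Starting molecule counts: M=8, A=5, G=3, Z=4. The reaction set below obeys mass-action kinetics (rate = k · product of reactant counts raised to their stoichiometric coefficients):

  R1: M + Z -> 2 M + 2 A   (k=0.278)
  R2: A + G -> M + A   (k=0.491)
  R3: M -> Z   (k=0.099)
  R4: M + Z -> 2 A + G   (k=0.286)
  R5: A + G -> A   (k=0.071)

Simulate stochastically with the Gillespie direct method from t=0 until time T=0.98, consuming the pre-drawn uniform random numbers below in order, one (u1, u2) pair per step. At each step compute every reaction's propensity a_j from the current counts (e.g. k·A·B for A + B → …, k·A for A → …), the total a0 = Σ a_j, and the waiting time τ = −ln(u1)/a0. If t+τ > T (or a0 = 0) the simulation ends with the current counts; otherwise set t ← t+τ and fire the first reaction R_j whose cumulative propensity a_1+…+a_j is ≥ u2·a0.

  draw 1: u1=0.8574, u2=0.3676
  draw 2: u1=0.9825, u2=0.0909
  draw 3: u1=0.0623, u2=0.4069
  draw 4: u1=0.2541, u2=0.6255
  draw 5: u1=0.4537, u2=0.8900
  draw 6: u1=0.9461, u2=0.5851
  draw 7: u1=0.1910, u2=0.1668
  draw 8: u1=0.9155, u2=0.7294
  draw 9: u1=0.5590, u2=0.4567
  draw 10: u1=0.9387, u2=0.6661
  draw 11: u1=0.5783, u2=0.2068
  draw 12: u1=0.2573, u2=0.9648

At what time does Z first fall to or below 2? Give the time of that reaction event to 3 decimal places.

Threshold first reached at t = 0.172

t=0.000: M=8 A=5 G=3 Z=4
Draw 1: a1=8.896, a2=7.365, a3=0.792, a4=9.152, a5=1.065, a0=27.270; τ=−ln(0.8574)/27.270=0.006 → t=0.006; u2·a0=0.3676·27.270=10.024; a1=8.896 < 10.024 ≤ a1+a2=16.261 → R2 fires; M=9 A=5 G=2 Z=4
Draw 2: a1=10.008, a2=4.910, a3=0.891, a4=10.296, a5=0.710, a0=26.815; τ=−ln(0.9825)/26.815=0.001 → t=0.006; u2·a0=0.0909·26.815=2.437 ≤ a1=10.008 → R1 fires; M=10 A=7 G=2 Z=3
Draw 3: a1=8.340, a2=6.874, a3=0.990, a4=8.580, a5=0.994, a0=25.778; τ=−ln(0.0623)/25.778=0.108 → t=0.114; u2·a0=0.4069·25.778=10.489; a1=8.340 < 10.489 ≤ a1+a2=15.214 → R2 fires; M=11 A=7 G=1 Z=3
Draw 4: a1=9.174, a2=3.437, a3=1.089, a4=9.438, a5=0.497, a0=23.635; τ=−ln(0.2541)/23.635=0.058 → t=0.172; u2·a0=0.6255·23.635=14.784; a1+…+a3=13.700 < 14.784 ≤ a1+…+a4=23.138 → R4 fires; M=10 A=9 G=2 Z=2
Draw 5: a1=5.560, a2=8.838, a3=0.990, a4=5.720, a5=1.278, a0=22.386; τ=−ln(0.4537)/22.386=0.035 → t=0.207; u2·a0=0.8900·22.386=19.924; a1+…+a3=15.388 < 19.924 ≤ a1+…+a4=21.108 → R4 fires; M=9 A=11 G=3 Z=1
Draw 6: a1=2.502, a2=16.203, a3=0.891, a4=2.574, a5=2.343, a0=24.513; τ=−ln(0.9461)/24.513=0.002 → t=0.210; u2·a0=0.5851·24.513=14.343; a1=2.502 < 14.343 ≤ a1+a2=18.705 → R2 fires; M=10 A=11 G=2 Z=1
Draw 7: a1=2.780, a2=10.802, a3=0.990, a4=2.860, a5=1.562, a0=18.994; τ=−ln(0.1910)/18.994=0.087 → t=0.297; u2·a0=0.1668·18.994=3.168; a1=2.780 < 3.168 ≤ a1+a2=13.582 → R2 fires; M=11 A=11 G=1 Z=1
Draw 8: a1=3.058, a2=5.401, a3=1.089, a4=3.146, a5=0.781, a0=13.475; τ=−ln(0.9155)/13.475=0.007 → t=0.303; u2·a0=0.7294·13.475=9.829; a1+…+a3=9.548 < 9.829 ≤ a1+…+a4=12.694 → R4 fires; M=10 A=13 G=2 Z=0
Draw 9: a1=0.000, a2=12.766, a3=0.990, a4=0.000, a5=1.846, a0=15.602; τ=−ln(0.5590)/15.602=0.037 → t=0.340; u2·a0=0.4567·15.602=7.125; a1=0.000 < 7.125 ≤ a1+a2=12.766 → R2 fires; M=11 A=13 G=1 Z=0
Draw 10: a1=0.000, a2=6.383, a3=1.089, a4=0.000, a5=0.923, a0=8.395; τ=−ln(0.9387)/8.395=0.008 → t=0.348; u2·a0=0.6661·8.395=5.592; a1=0.000 < 5.592 ≤ a1+a2=6.383 → R2 fires; M=12 A=13 G=0 Z=0
Draw 11: a1=0.000, a2=0.000, a3=1.188, a4=0.000, a5=0.000, a0=1.188; τ=−ln(0.5783)/1.188=0.461 → t=0.809; u2·a0=0.2068·1.188=0.246; a1+a2=0.000 < 0.246 ≤ a1+…+a3=1.188 → R3 fires; M=11 A=13 G=0 Z=1
Draw 12: a1=3.058, a2=0.000, a3=1.089, a4=3.146, a5=0.000, a0=7.293; τ=−ln(0.2573)/7.293=0.186 → t=0.995 > T=0.98: stop.
Z first becomes ≤ 2 when it reaches 2 at the event at t=0.172.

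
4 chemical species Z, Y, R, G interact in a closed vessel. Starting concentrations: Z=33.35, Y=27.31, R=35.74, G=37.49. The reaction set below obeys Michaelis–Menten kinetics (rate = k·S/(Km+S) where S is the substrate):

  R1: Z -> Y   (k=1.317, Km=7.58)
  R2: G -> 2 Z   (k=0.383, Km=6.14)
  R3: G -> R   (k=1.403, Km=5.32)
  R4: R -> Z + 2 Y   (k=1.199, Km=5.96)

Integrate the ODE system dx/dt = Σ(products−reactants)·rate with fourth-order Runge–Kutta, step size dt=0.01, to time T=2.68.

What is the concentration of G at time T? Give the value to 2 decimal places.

RK4 with dt=0.01: 268 steps to T=2.68. Trajectory (selected grid times):
t=0.00: Z=33.35 Y=27.31 R=35.74 G=37.49
t=0.30: Z=33.53 Y=28.25 R=35.80 G=37.02
t=0.60: Z=33.72 Y=29.19 R=35.86 G=36.56
t=0.89: Z=33.89 Y=30.10 R=35.92 G=36.11
t=1.19: Z=34.07 Y=31.04 R=35.97 G=35.64
t=1.49: Z=34.26 Y=31.98 R=36.03 G=35.18
t=1.79: Z=34.44 Y=32.92 R=36.09 G=34.72
t=2.08: Z=34.61 Y=33.83 R=36.14 G=34.27
t=2.38: Z=34.79 Y=34.77 R=36.20 G=33.81
t=2.68: Z=34.97 Y=35.71 R=36.25 G=33.35
Read off G at T=2.68: 33.35

G at T = 33.35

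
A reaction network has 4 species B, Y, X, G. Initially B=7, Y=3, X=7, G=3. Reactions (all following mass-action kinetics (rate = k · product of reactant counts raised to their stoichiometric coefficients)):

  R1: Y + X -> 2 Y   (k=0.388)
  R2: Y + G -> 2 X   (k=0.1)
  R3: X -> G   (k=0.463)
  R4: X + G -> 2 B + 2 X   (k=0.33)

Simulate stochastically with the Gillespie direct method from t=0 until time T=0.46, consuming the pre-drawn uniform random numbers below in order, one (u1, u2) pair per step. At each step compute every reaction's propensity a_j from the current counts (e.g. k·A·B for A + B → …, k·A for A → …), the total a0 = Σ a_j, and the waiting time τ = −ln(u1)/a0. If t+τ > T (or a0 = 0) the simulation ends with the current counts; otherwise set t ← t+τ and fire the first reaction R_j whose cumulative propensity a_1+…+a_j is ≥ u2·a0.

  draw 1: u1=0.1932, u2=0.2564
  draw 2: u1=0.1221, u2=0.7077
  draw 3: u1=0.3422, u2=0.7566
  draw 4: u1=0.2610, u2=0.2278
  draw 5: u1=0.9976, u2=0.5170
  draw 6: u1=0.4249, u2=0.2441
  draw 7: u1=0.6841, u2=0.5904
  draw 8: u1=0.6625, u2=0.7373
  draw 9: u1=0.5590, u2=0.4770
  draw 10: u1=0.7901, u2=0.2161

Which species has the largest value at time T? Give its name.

t=0.000: B=7 Y=3 X=7 G=3
Draw 1: a1=8.148, a2=0.900, a3=3.241, a4=6.930, a0=19.219; τ=−ln(0.1932)/19.219=0.086 → t=0.086; u2·a0=0.2564·19.219=4.928 ≤ a1=8.148 → R1 fires; B=7 Y=4 X=6 G=3
Draw 2: a1=9.312, a2=1.200, a3=2.778, a4=5.940, a0=19.230; τ=−ln(0.1221)/19.230=0.109 → t=0.195; u2·a0=0.7077·19.230=13.609; a1+…+a3=13.290 < 13.609 ≤ a1+…+a4=19.230 → R4 fires; B=9 Y=4 X=7 G=2
Draw 3: a1=10.864, a2=0.800, a3=3.241, a4=4.620, a0=19.525; τ=−ln(0.3422)/19.525=0.055 → t=0.250; u2·a0=0.7566·19.525=14.773; a1+a2=11.664 < 14.773 ≤ a1+…+a3=14.905 → R3 fires; B=9 Y=4 X=6 G=3
Draw 4: a1=9.312, a2=1.200, a3=2.778, a4=5.940, a0=19.230; τ=−ln(0.2610)/19.230=0.070 → t=0.320; u2·a0=0.2278·19.230=4.381 ≤ a1=9.312 → R1 fires; B=9 Y=5 X=5 G=3
Draw 5: a1=9.700, a2=1.500, a3=2.315, a4=4.950, a0=18.465; τ=−ln(0.9976)/18.465=0.000 → t=0.320; u2·a0=0.5170·18.465=9.546 ≤ a1=9.700 → R1 fires; B=9 Y=6 X=4 G=3
Draw 6: a1=9.312, a2=1.800, a3=1.852, a4=3.960, a0=16.924; τ=−ln(0.4249)/16.924=0.051 → t=0.370; u2·a0=0.2441·16.924=4.131 ≤ a1=9.312 → R1 fires; B=9 Y=7 X=3 G=3
Draw 7: a1=8.148, a2=2.100, a3=1.389, a4=2.970, a0=14.607; τ=−ln(0.6841)/14.607=0.026 → t=0.396; u2·a0=0.5904·14.607=8.624; a1=8.148 < 8.624 ≤ a1+a2=10.248 → R2 fires; B=9 Y=6 X=5 G=2
Draw 8: a1=11.640, a2=1.200, a3=2.315, a4=3.300, a0=18.455; τ=−ln(0.6625)/18.455=0.022 → t=0.419; u2·a0=0.7373·18.455=13.607; a1+a2=12.840 < 13.607 ≤ a1+…+a3=15.155 → R3 fires; B=9 Y=6 X=4 G=3
Draw 9: a1=9.312, a2=1.800, a3=1.852, a4=3.960, a0=16.924; τ=−ln(0.5590)/16.924=0.034 → t=0.453; u2·a0=0.4770·16.924=8.073 ≤ a1=9.312 → R1 fires; B=9 Y=7 X=3 G=3
Draw 10: a1=8.148, a2=2.100, a3=1.389, a4=2.970, a0=14.607; τ=−ln(0.7901)/14.607=0.016 → t=0.469 > T=0.46: stop.
At T=0.46: B=9 Y=7 X=3 G=3; the largest is B.

Dominant species at T: B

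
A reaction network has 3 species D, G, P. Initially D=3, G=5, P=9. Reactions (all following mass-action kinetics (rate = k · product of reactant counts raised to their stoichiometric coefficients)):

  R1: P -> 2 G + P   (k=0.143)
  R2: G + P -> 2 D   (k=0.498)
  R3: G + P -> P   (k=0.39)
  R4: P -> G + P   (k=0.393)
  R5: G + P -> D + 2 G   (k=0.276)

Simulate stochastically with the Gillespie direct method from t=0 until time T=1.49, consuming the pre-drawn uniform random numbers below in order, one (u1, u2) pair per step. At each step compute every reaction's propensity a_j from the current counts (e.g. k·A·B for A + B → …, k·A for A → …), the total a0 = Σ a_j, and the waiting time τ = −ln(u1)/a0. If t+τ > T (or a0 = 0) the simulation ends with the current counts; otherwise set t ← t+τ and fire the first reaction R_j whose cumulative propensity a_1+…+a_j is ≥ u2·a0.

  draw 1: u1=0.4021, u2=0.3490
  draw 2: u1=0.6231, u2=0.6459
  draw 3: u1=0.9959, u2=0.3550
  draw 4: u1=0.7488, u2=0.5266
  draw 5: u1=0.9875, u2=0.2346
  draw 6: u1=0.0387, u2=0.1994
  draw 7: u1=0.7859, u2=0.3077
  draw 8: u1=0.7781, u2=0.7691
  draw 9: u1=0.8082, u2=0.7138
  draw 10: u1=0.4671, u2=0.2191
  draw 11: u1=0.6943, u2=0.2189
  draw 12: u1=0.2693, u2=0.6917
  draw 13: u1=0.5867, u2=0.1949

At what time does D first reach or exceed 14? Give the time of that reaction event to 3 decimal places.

t=0.000: D=3 G=5 P=9
Draw 1: a1=1.287, a2=22.410, a3=17.550, a4=3.537, a5=12.420, a0=57.204; τ=−ln(0.4021)/57.204=0.016 → t=0.016; u2·a0=0.3490·57.204=19.964; a1=1.287 < 19.964 ≤ a1+a2=23.697 → R2 fires; D=5 G=4 P=8
Draw 2: a1=1.144, a2=15.936, a3=12.480, a4=3.144, a5=8.832, a0=41.536; τ=−ln(0.6231)/41.536=0.011 → t=0.027; u2·a0=0.6459·41.536=26.828; a1+a2=17.080 < 26.828 ≤ a1+…+a3=29.560 → R3 fires; D=5 G=3 P=8
Draw 3: a1=1.144, a2=11.952, a3=9.360, a4=3.144, a5=6.624, a0=32.224; τ=−ln(0.9959)/32.224=0.000 → t=0.027; u2·a0=0.3550·32.224=11.440; a1=1.144 < 11.440 ≤ a1+a2=13.096 → R2 fires; D=7 G=2 P=7
Draw 4: a1=1.001, a2=6.972, a3=5.460, a4=2.751, a5=3.864, a0=20.048; τ=−ln(0.7488)/20.048=0.014 → t=0.042; u2·a0=0.5266·20.048=10.557; a1+a2=7.973 < 10.557 ≤ a1+…+a3=13.433 → R3 fires; D=7 G=1 P=7
Draw 5: a1=1.001, a2=3.486, a3=2.730, a4=2.751, a5=1.932, a0=11.900; τ=−ln(0.9875)/11.900=0.001 → t=0.043; u2·a0=0.2346·11.900=2.792; a1=1.001 < 2.792 ≤ a1+a2=4.487 → R2 fires; D=9 G=0 P=6
Draw 6: a1=0.858, a2=0.000, a3=0.000, a4=2.358, a5=0.000, a0=3.216; τ=−ln(0.0387)/3.216=1.011 → t=1.054; u2·a0=0.1994·3.216=0.641 ≤ a1=0.858 → R1 fires; D=9 G=2 P=6
Draw 7: a1=0.858, a2=5.976, a3=4.680, a4=2.358, a5=3.312, a0=17.184; τ=−ln(0.7859)/17.184=0.014 → t=1.068; u2·a0=0.3077·17.184=5.288; a1=0.858 < 5.288 ≤ a1+a2=6.834 → R2 fires; D=11 G=1 P=5
Draw 8: a1=0.715, a2=2.490, a3=1.950, a4=1.965, a5=1.380, a0=8.500; τ=−ln(0.7781)/8.500=0.030 → t=1.098; u2·a0=0.7691·8.500=6.537; a1+…+a3=5.155 < 6.537 ≤ a1+…+a4=7.120 → R4 fires; D=11 G=2 P=5
Draw 9: a1=0.715, a2=4.980, a3=3.900, a4=1.965, a5=2.760, a0=14.320; τ=−ln(0.8082)/14.320=0.015 → t=1.113; u2·a0=0.7138·14.320=10.222; a1+…+a3=9.595 < 10.222 ≤ a1+…+a4=11.560 → R4 fires; D=11 G=3 P=5
Draw 10: a1=0.715, a2=7.470, a3=5.850, a4=1.965, a5=4.140, a0=20.140; τ=−ln(0.4671)/20.140=0.038 → t=1.150; u2·a0=0.2191·20.140=4.413; a1=0.715 < 4.413 ≤ a1+a2=8.185 → R2 fires; D=13 G=2 P=4
Draw 11: a1=0.572, a2=3.984, a3=3.120, a4=1.572, a5=2.208, a0=11.456; τ=−ln(0.6943)/11.456=0.032 → t=1.182; u2·a0=0.2189·11.456=2.508; a1=0.572 < 2.508 ≤ a1+a2=4.556 → R2 fires; D=15 G=1 P=3
Draw 12: a1=0.429, a2=1.494, a3=1.170, a4=1.179, a5=0.828, a0=5.100; τ=−ln(0.2693)/5.100=0.257 → t=1.439; u2·a0=0.6917·5.100=3.528; a1+…+a3=3.093 < 3.528 ≤ a1+…+a4=4.272 → R4 fires; D=15 G=2 P=3
Draw 13: a1=0.429, a2=2.988, a3=2.340, a4=1.179, a5=1.656, a0=8.592; τ=−ln(0.5867)/8.592=0.062 → t=1.501 > T=1.49: stop.
D first becomes ≥ 14 when it reaches 15 at the event at t=1.182.

Threshold first reached at t = 1.182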